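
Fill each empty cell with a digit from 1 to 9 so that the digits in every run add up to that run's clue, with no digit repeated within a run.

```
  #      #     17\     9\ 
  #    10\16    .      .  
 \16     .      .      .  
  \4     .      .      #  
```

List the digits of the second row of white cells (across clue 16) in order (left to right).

9 5 2

16 in 2 cells must be {7,9}; 4 in 2 cells must be {1,3}.
The 16 across and the 9 down share only 7, so R1C3 = 7.
R2C3 = 9 − 7 = 2 completes the 9 down.
R1C2 = 16 − 7 = 9 completes the 16 across.
No cell is forced outright now. R3C1 can only be 1 or 3 (the digits allowed by both its 4 across and its 10 down). If R3C1 = 3: then R2C1 would have to be in {5,6,8,9} for the 16 across but in {7} for the 10 down — contradiction. So R3C1 = 1.
R2C1 = 10 − 1 = 9 completes the 10 down.
R2C2 = 16 − 11 = 5 completes the 16 across.
R3C2 = 4 − 1 = 3 completes the 4 across.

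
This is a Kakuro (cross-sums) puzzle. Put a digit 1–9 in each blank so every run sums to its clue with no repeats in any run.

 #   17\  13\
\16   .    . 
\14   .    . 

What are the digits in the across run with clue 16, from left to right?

9, 7

16 in 2 cells must be {7,9}; 17 in 2 cells must be {8,9}.
The 16 across and the 17 down share only 9, so R1C1 = 9.
R1C2 = 16 − 9 = 7 completes the 16 across.
R2C1 = 17 − 9 = 8 completes the 17 down.
R2C2 = 14 − 8 = 6 completes the 14 across.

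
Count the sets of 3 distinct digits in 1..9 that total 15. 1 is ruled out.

6

3 distinct digits from 1–9 sum between 6 and 24.
Dropping sets that contain 1.
Enumerating: {2,4,9}, {2,5,8}, {2,6,7}, {3,4,8}, {3,5,7}, {4,5,6}.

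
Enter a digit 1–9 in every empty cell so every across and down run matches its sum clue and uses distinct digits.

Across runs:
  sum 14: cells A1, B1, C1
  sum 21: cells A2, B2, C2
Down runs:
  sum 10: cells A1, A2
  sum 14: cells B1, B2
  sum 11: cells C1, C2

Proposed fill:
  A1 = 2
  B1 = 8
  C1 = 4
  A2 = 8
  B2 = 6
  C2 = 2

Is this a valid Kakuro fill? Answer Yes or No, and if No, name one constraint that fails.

No — the across run A2–C2 sums to 16, not 21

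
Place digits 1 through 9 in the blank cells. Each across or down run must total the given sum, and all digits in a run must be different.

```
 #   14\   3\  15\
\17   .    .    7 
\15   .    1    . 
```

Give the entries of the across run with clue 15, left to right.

3 in 2 cells must be {1,2}.
R1C2 = 3 − 1 = 2 completes the 3 down.
R2C3 = 15 − 7 = 8 completes the 15 down.
R1C1 = 17 − 9 = 8 completes the 17 across.
R2C1 = 15 − 9 = 6 completes the 15 across.

6 1 8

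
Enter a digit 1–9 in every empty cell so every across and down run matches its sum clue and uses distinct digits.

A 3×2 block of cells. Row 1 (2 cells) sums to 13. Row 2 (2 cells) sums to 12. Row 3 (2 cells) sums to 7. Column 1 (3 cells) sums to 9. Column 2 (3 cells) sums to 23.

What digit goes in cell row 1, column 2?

8

23 in 3 cells must be {6,8,9}.
The 7 across and the 23 down share only 6, so (3,2) = 6.
(3,1) = 7 − 6 = 1 completes the 7 across.
Nothing is forced directly, so branch on (1,1), whose candidates are 5 or 6. If (1,1) = 6: then (1,2) would have to be in {7} for the 13 across but in {8,9} for the 23 down — contradiction. So (1,1) = 5.
(1,2) = 13 − 5 = 8 completes the 13 across.
(2,1) = 9 − 6 = 3 completes the 9 down.
(2,2) = 12 − 3 = 9 completes the 12 across.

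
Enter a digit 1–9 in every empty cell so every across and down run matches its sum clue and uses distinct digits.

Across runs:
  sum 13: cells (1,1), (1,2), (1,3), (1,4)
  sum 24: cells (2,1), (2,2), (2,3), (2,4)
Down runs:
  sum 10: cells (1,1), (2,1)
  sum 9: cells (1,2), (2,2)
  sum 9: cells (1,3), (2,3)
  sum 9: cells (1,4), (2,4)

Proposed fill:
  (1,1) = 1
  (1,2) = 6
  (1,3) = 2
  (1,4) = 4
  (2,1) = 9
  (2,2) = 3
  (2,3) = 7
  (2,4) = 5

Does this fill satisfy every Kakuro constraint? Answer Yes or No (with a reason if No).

Across: 1+6+2+4=13; 9+3+7+5=24. Down: 1+9=10; 6+3=9; 2+7=9; 4+5=9. No digit repeats within any run.

Yes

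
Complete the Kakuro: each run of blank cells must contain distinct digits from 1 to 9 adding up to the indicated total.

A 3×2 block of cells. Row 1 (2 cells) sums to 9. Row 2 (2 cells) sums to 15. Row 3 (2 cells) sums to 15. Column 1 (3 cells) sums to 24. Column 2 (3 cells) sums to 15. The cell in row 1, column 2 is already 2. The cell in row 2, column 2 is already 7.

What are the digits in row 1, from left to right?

7 2

24 in 3 cells must be {7,8,9}.
(1,1) = 9 − 2 = 7 completes the 9 across.
(2,1) = 15 − 7 = 8 completes the 15 across.
(3,1) = 24 − 15 = 9 completes the 24 down.
(3,2) = 15 − 9 = 6 completes the 15 across.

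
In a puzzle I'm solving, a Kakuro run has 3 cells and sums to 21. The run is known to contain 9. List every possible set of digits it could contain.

3 distinct digits from 1–9 sum between 6 and 24.
Keeping only sets containing 9.

{4,8,9}; {5,7,9}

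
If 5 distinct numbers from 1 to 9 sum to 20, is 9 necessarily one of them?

Counterexample: {1,2,3,6,8} sums to 20 without using 9.

No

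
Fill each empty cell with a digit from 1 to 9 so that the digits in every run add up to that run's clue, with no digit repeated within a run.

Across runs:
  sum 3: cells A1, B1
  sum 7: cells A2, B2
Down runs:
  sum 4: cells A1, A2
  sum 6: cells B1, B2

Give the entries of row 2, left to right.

3 in 2 cells must be {1,2}; 4 in 2 cells must be {1,3}.
The 3 across and the 4 down share only 1, so A1 = 1.
B1 = 3 − 1 = 2 completes the 3 across.
A2 = 4 − 1 = 3 completes the 4 down.
B2 = 7 − 3 = 4 completes the 7 across.

3 4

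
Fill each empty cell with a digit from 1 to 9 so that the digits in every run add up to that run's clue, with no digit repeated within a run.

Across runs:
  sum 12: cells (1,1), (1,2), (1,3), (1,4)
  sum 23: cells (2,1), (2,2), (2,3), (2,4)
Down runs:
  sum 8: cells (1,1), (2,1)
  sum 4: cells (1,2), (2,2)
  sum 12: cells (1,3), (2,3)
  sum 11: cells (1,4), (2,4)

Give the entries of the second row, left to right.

6, 3, 9, 5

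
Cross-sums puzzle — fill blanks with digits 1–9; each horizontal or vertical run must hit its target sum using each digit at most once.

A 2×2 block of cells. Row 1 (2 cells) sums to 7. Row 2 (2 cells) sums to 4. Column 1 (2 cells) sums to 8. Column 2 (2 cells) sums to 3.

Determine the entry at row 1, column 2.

2

4 in 2 cells must be {1,3}; 3 in 2 cells must be {1,2}.
The 4 across and the 3 down share only 1, so (2,2) = 1.
(1,2) = 3 − 1 = 2 completes the 3 down.
(2,1) = 4 − 1 = 3 completes the 4 across.
(1,1) = 7 − 2 = 5 completes the 7 across.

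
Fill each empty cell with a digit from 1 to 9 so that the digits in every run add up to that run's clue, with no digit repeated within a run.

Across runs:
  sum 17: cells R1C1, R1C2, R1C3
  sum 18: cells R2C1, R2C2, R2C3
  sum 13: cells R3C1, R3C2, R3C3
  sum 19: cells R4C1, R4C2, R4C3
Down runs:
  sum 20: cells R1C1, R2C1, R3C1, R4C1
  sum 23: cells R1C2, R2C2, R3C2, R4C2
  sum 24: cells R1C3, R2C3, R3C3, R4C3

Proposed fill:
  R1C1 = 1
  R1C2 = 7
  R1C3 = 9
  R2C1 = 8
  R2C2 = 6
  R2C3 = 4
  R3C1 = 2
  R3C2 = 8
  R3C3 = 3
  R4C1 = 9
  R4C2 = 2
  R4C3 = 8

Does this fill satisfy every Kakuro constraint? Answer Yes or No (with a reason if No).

Across: 1+7+9=17; 8+6+4=18; 2+8+3=13; 9+2+8=19. Down: 1+8+2+9=20; 7+6+8+2=23; 9+4+3+8=24. No digit repeats within any run.

Yes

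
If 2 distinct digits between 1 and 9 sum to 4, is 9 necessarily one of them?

No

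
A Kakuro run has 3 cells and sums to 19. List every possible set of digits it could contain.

{2,8,9}; {3,7,9}; {4,6,9}; {4,7,8}; {5,6,8}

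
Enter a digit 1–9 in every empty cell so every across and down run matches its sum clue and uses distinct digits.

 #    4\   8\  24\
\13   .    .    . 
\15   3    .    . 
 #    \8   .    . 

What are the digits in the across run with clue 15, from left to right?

3, 4, 8

4 in 2 cells must be {1,3}; 24 in 3 cells must be {7,8,9}.
R1C1 = 4 − 3 = 1 completes the 4 down.
R3C3 = 7: only digit in both the 8-across and 24-down candidate sets.
Given what's placed, R2C3 must be 8 to fit the 15 across and 24 down.
R3C2 = 8 − 7 = 1 completes the 8 across.
R1C3 = 24 − 15 = 9 completes the 24 down.
R2C2 = 15 − 11 = 4 completes the 15 across.
R1C2 = 13 − 10 = 3 completes the 13 across.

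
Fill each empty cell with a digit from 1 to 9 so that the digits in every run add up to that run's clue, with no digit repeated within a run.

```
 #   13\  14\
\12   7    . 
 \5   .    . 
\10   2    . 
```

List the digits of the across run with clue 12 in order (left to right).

7 5

R1C2 = 12 − 7 = 5 completes the 12 across.
R2C1 = 13 − 9 = 4 completes the 13 down.
R2C2 = 5 − 4 = 1 completes the 5 across.
R3C2 = 10 − 2 = 8 completes the 10 across.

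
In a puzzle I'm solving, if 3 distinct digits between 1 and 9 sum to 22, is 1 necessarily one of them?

No

Counterexample: {5,8,9} sums to 22 without using 1.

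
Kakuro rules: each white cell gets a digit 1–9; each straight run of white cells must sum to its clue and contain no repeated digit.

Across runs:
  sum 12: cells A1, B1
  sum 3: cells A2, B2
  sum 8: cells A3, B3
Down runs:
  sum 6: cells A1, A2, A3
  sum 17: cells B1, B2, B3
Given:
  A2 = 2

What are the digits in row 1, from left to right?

3 in 2 cells must be {1,2}; 6 in 3 cells must be {1,2,3}.
A1 = 3: the only remaining digit allowed by both the 12 across and the 6 down.
B1 = 12 − 3 = 9 completes the 12 across.
B2 = 3 − 2 = 1 completes the 3 across.
A3 = 6 − 5 = 1 completes the 6 down.
B3 = 8 − 1 = 7 completes the 8 across.

3 9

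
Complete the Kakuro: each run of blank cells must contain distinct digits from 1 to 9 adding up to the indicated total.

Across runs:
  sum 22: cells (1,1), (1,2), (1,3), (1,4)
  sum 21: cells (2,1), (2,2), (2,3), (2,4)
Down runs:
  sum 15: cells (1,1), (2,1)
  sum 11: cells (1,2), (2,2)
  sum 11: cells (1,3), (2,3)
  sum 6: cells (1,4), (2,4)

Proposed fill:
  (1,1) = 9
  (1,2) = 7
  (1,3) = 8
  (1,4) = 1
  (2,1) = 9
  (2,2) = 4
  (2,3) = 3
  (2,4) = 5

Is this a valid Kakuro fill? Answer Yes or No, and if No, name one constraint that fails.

No — the down run (1,1)–(2,1) sums to 18, not 15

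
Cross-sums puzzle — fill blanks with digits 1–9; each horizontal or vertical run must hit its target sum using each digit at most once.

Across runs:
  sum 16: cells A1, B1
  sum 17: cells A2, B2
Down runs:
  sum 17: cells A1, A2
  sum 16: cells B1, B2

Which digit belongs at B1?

7

16 in 2 cells must be {7,9}; 17 in 2 cells must be {8,9}.
The 16 across and the 17 down share only 9, so A1 = 9.
B1 = 16 − 9 = 7 completes the 16 across.
A2 = 17 − 9 = 8 completes the 17 down.
B2 = 17 − 8 = 9 completes the 17 across.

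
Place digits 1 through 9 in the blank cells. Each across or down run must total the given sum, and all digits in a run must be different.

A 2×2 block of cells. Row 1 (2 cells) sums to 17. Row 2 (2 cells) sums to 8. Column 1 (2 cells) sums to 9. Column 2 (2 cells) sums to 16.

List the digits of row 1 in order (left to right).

17 in 2 cells must be {8,9}; 16 in 2 cells must be {7,9}.
The 17 across and the 9 down share only 8, so (1,1) = 8.
(1,2) = 17 − 8 = 9 completes the 17 across.
(2,1) = 9 − 8 = 1 completes the 9 down.
(2,2) = 8 − 1 = 7 completes the 8 across.

8 9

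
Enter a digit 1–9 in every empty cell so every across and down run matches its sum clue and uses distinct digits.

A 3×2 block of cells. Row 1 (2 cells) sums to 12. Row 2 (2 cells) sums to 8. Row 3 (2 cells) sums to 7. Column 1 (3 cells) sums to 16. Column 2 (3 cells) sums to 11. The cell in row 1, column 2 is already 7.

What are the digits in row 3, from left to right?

(1,1) = 12 − 7 = 5 completes the 12 across.
Nothing is forced directly, so branch on (2,2), whose candidates are 1 or 3. If (2,2) = 3: then (2,1) would have to be in {5} for the 8 across but in {2,3,4,7,8,9} for the 16 down — contradiction. So (2,2) = 1.
(2,1) = 8 − 1 = 7 completes the 8 across.
(3,1) = 16 − 12 = 4 completes the 16 down.
(3,2) = 7 − 4 = 3 completes the 7 across.

4, 3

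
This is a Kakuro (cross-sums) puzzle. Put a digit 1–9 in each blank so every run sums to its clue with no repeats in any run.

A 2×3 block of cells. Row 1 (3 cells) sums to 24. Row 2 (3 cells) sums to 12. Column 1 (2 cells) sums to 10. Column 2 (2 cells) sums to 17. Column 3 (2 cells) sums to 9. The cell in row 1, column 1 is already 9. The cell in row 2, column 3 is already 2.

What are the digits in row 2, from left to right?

24 in 3 cells must be {7,8,9}; 17 in 2 cells must be {8,9}.
(1,2) = 8: the only remaining digit allowed by both the 24 across and the 17 down.
(1,3) = 24 − 17 = 7 completes the 24 across.
(2,1) = 10 − 9 = 1 completes the 10 down.
(2,2) = 12 − 3 = 9 completes the 12 across.

1 9 2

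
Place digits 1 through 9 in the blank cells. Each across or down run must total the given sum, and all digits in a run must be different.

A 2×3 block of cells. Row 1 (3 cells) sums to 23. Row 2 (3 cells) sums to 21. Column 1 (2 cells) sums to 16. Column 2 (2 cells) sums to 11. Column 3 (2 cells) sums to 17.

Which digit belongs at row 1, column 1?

9

23 in 3 cells must be {6,8,9}; 16 in 2 cells must be {7,9}; 17 in 2 cells must be {8,9}.
The 23 across and the 16 down share only 9, so (1,1) = 9.
Given what's placed, (1,3) must be 8 to fit the 23 across and 17 down.
(2,1) = 16 − 9 = 7 completes the 16 down.
(2,3) = 17 − 8 = 9 completes the 17 down.
(1,2) = 23 − 17 = 6 completes the 23 across.
(2,2) = 21 − 16 = 5 completes the 21 across.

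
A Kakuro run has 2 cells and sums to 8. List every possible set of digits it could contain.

2 distinct digits from 1–9 sum between 3 and 17.

{1,7}; {2,6}; {3,5}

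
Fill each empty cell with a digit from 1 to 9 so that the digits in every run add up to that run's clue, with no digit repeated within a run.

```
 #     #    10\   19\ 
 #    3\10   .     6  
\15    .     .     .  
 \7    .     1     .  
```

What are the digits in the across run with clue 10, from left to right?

4 6

7 in 3 cells must be {1,2,4}; 3 in 2 cells must be {1,2}.
R1C2 = 10 − 6 = 4 completes the 10 across.
R2C2 = 10 − 5 = 5 completes the 10 down.
R3C1 = 2: the only remaining digit allowed by both the 7 across and the 3 down.
R3C3 = 7 − 3 = 4 completes the 7 across.
R2C1 = 3 − 2 = 1 completes the 3 down.
R2C3 = 15 − 6 = 9 completes the 15 across.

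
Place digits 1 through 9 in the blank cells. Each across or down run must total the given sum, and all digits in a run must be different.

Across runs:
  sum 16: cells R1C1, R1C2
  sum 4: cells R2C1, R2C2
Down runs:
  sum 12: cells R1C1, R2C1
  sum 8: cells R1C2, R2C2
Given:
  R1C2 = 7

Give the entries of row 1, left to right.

9 7

16 in 2 cells must be {7,9}; 4 in 2 cells must be {1,3}.
R1C1 = 16 − 7 = 9 completes the 16 across.
R2C1 = 12 − 9 = 3 completes the 12 down.
R2C2 = 4 − 3 = 1 completes the 4 across.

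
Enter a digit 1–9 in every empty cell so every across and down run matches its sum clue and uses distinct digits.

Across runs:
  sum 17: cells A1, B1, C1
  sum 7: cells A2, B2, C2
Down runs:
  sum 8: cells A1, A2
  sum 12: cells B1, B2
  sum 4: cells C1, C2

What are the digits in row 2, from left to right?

2 4 1

7 in 3 cells must be {1,2,4}; 4 in 2 cells must be {1,3}.
The 7 across and the 12 down share only 4, so B2 = 4.
Given what's placed, C2 must be 1 to fit the 7 across and 4 down.
B1 = 12 − 4 = 8 completes the 12 down.
C1 = 4 − 1 = 3 completes the 4 down.
A2 = 7 − 5 = 2 completes the 7 across.
A1 = 17 − 11 = 6 completes the 17 across.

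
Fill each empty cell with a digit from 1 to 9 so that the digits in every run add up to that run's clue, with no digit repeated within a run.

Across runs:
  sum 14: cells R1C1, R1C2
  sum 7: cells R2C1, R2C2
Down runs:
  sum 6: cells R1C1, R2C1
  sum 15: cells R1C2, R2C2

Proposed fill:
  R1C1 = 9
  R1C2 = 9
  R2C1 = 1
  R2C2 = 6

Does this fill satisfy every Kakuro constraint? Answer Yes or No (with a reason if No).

No — the across run R1C1–R1C2 sums to 18, not 14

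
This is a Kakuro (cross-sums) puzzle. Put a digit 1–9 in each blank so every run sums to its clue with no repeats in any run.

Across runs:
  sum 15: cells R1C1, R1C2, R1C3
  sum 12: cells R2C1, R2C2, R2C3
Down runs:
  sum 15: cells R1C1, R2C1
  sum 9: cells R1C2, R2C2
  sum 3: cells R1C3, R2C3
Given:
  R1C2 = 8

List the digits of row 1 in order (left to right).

6, 8, 1

3 in 2 cells must be {1,2}.
R1C1 = 6: the only remaining digit allowed by both the 15 across and the 15 down.
R1C3 = 15 − 14 = 1 completes the 15 across.
R2C1 = 15 − 6 = 9 completes the 15 down.
R2C2 = 9 − 8 = 1 completes the 9 down.
R2C3 = 12 − 10 = 2 completes the 12 across.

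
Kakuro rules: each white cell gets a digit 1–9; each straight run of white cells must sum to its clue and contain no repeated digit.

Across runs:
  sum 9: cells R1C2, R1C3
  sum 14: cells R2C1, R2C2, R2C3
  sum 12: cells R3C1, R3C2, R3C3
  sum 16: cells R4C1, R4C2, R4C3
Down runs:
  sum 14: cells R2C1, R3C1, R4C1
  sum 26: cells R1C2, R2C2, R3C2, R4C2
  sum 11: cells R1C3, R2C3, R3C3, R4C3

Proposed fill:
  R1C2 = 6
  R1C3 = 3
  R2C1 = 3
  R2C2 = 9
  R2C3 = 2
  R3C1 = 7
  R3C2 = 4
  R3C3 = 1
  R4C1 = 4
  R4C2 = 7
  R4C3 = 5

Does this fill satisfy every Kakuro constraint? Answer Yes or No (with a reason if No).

Yes

Across: 6+3=9; 3+9+2=14; 7+4+1=12; 4+7+5=16. Down: 3+7+4=14; 6+9+4+7=26; 3+2+1+5=11. No digit repeats within any run.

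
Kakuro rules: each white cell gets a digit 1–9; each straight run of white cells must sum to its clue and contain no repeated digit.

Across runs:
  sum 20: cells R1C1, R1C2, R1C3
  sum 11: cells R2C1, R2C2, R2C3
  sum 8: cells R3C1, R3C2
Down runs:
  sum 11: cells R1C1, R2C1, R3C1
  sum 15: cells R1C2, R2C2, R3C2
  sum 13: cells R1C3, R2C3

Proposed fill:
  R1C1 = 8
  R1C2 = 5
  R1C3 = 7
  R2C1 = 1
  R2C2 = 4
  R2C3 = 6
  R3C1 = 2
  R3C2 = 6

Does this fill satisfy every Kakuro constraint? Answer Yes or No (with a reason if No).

Yes

Across: 8+5+7=20; 1+4+6=11; 2+6=8. Down: 8+1+2=11; 5+4+6=15; 7+6=13. No digit repeats within any run.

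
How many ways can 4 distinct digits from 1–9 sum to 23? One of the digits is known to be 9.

4 distinct digits from 1–9 sum between 10 and 30.
Keeping only sets containing 9.
Enumerating: {1,5,8,9}, {1,6,7,9}, {2,4,8,9}, {2,5,7,9}, {3,4,7,9}, {3,5,6,9}.

6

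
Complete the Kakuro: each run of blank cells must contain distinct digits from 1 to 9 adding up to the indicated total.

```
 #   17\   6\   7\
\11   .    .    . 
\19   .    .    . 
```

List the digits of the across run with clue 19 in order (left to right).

9 4 6

17 in 2 cells must be {8,9}.
The 11 across and the 17 down share only 8, so R1C1 = 8.
R2C1 = 17 − 8 = 9 completes the 17 down.
Nothing is forced directly, so branch on R2C2, whose candidates are 2 or 4. If R2C2 = 2: then R1C2 would have to be in {1,2} for the 11 across but in {4} for the 6 down — contradiction. So R2C2 = 4.
R1C2 = 6 − 4 = 2 completes the 6 down.
R1C3 = 11 − 10 = 1 completes the 11 across.
R2C3 = 19 − 13 = 6 completes the 19 across.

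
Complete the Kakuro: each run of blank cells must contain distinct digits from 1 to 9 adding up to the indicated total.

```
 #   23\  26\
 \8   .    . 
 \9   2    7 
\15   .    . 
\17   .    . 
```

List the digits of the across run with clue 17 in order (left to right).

8, 9

17 in 2 cells must be {8,9}.
No cell is forced outright now. R1C1 can only be 5 or 6 or 7 (the digits allowed by both its 8 across and its 23 down). If R1C1 = 5: then R1C2 would have to be in {3} for the 8 across but in {2,4,5,6,8,9} for the 26 down — contradiction. If R1C1 = 7: then R1C2 would have to be in {1} for the 8 across but in {2,4,5,6,8,9} for the 26 down — contradiction. So R1C1 = 6.
R1C2 = 8 − 6 = 2 completes the 8 across.
Given what's placed, R4C1 must be 8 to fit the 17 across and 23 down.
R4C2 = 17 − 8 = 9 completes the 17 across.
R3C1 = 23 − 16 = 7 completes the 23 down.
R3C2 = 15 − 7 = 8 completes the 15 across.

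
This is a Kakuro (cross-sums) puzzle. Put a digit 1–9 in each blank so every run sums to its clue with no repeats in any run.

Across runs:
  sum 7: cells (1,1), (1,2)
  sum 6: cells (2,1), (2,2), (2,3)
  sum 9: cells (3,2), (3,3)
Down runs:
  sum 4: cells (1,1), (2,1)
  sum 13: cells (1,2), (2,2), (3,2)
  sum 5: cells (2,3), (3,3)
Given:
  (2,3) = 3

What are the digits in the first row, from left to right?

3, 4

6 in 3 cells must be {1,2,3}; 4 in 2 cells must be {1,3}.
Given what's placed, (2,1) must be 1 to fit the 6 across and 4 down.
(2,2) = 6 − 4 = 2 completes the 6 across.
(3,3) = 5 − 3 = 2 completes the 5 down.
(1,1) = 4 − 1 = 3 completes the 4 down.
(1,2) = 7 − 3 = 4 completes the 7 across.
(3,2) = 9 − 2 = 7 completes the 9 across.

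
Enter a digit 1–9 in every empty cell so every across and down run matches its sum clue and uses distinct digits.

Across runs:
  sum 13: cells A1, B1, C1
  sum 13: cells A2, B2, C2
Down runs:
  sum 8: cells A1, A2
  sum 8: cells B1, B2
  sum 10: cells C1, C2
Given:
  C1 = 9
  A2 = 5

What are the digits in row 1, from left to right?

3, 1, 9

A1 = 8 − 5 = 3 completes the 8 down.
B1 = 13 − 12 = 1 completes the 13 across.
B2 = 8 − 1 = 7 completes the 8 down.
C2 = 13 − 12 = 1 completes the 13 across.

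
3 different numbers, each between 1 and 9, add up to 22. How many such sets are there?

2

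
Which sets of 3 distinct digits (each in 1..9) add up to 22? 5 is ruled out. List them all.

3 distinct digits from 1–9 sum between 6 and 24.
Dropping sets that contain 5.
Only one set works: {6,7,9}.

{6,7,9}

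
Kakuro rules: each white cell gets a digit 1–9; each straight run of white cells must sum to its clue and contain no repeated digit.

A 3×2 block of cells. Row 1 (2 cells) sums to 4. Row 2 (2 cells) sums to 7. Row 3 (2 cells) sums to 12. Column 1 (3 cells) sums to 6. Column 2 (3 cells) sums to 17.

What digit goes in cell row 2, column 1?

2

4 in 2 cells must be {1,3}; 6 in 3 cells must be {1,2,3}.
The 12 across and the 6 down share only 3, so (3,1) = 3.
(3,2) = 12 − 3 = 9 completes the 12 across.
Given what's placed, (1,1) must be 1 to fit the 4 across and 6 down.
(1,2) = 4 − 1 = 3 completes the 4 across.
(2,1) = 6 − 4 = 2 completes the 6 down.
(2,2) = 7 − 2 = 5 completes the 7 across.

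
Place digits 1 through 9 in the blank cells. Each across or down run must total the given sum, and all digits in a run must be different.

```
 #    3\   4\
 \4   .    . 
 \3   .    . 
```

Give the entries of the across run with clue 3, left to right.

4 in 2 cells must be {1,3}; 3 in 2 cells must be {1,2}.
The 4 across and the 3 down share only 1, so R1C1 = 1.
R1C2 = 4 − 1 = 3 completes the 4 across.
R2C1 = 3 − 1 = 2 completes the 3 down.
R2C2 = 3 − 2 = 1 completes the 3 across.

2, 1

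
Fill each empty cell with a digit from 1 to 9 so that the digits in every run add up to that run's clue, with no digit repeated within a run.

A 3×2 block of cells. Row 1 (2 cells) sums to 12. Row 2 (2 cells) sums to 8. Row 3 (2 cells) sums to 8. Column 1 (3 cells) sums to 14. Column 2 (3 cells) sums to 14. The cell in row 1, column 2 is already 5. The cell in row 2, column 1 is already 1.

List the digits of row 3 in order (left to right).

6 2

(1,1) = 12 − 5 = 7 completes the 12 across.
(2,2) = 8 − 1 = 7 completes the 8 across.
(3,1) = 14 − 8 = 6 completes the 14 down.
(3,2) = 8 − 6 = 2 completes the 8 across.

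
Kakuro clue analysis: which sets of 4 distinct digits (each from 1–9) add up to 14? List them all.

{1,2,3,8}; {1,2,4,7}; {1,2,5,6}; {1,3,4,6}; {2,3,4,5}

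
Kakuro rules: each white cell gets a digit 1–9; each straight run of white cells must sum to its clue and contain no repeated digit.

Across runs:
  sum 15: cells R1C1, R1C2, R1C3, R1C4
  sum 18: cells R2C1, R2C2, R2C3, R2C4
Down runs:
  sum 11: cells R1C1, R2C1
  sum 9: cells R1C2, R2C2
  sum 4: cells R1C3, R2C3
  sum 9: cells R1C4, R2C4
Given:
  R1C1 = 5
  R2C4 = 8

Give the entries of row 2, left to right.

4 in 2 cells must be {1,3}.
R1C4 = 9 − 8 = 1 completes the 9 down.
R2C1 = 11 − 5 = 6 completes the 11 down.
Given what's placed, R1C3 must be 3 to fit the 15 across and 4 down.
R2C3 = 4 − 3 = 1 completes the 4 down.
R1C2 = 15 − 9 = 6 completes the 15 across.
R2C2 = 18 − 15 = 3 completes the 18 across.

6 3 1 8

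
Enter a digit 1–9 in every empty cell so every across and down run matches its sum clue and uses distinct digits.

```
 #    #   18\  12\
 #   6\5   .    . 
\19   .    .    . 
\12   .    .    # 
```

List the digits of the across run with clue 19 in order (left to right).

2 9 8

Nothing is forced directly, so branch on R3C1, whose candidates are 4 or 5. If R3C1 = 5: then R2C1 would have to be in {2,3,4,5,6,7,8,9} for the 19 across but in {1} for the 6 down — contradiction. So R3C1 = 4.
R2C1 = 6 − 4 = 2 completes the 6 down.
R3C2 = 12 − 4 = 8 completes the 12 across.
R2C2 = 9: the only remaining digit allowed by both the 19 across and the 18 down.
R2C3 = 19 − 11 = 8 completes the 19 across.
R1C2 = 18 − 17 = 1 completes the 18 down.
R1C3 = 5 − 1 = 4 completes the 5 across.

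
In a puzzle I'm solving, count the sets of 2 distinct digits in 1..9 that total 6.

2 distinct digits from 1–9 sum between 3 and 17.
Enumerating: {1,5}, {2,4}.

2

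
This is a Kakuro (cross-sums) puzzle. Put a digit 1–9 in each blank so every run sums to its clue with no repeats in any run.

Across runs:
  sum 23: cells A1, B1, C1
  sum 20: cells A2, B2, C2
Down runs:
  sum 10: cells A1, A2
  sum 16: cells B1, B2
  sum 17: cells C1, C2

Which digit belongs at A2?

23 in 3 cells must be {6,8,9}; 16 in 2 cells must be {7,9}; 17 in 2 cells must be {8,9}.
The 23 across and the 16 down share only 9, so B1 = 9.
Given what's placed, C1 must be 8 to fit the 23 across and 17 down.
B2 = 16 − 9 = 7 completes the 16 down.
C2 = 17 − 8 = 9 completes the 17 down.
A1 = 23 − 17 = 6 completes the 23 across.
A2 = 20 − 16 = 4 completes the 20 across.

4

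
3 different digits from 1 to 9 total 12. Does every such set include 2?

No

Counterexample: {1,3,8} sums to 12 without using 2.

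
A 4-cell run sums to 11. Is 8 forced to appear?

The only way to make 11 from 4 distinct digits is {1,2,3,5}, which does not contain 8.

No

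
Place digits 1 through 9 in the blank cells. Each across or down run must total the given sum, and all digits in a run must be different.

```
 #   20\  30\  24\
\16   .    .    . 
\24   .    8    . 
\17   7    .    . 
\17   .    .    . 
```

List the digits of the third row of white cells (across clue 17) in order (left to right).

7 6 4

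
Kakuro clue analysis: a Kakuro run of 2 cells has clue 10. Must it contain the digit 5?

Counterexample: {1,9} sums to 10 without using 5.

No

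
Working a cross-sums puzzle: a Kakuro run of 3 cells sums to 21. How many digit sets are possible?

3 distinct digits from 1–9 sum between 6 and 24.
Enumerating: {4,8,9}, {5,7,9}, {6,7,8}.

3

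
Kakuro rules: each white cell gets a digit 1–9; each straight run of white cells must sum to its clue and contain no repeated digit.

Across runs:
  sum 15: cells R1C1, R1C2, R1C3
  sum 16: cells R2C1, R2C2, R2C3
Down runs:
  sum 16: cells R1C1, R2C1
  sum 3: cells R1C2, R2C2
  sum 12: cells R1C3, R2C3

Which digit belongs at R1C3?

4

16 in 2 cells must be {7,9}; 3 in 2 cells must be {1,2}.
Nothing is forced directly, so branch on R1C1, whose candidates are 7 or 9. If R1C1 = 7: that forces R1C2 = 2, after which R1C3 would have to be in {6} for the 15 across but in {3,4,5,7,8,9} for the 12 down — contradiction. So R1C1 = 9.
R2C1 = 16 − 9 = 7 completes the 16 down.
Given what's placed, R2C2 must be 1 to fit the 16 across and 3 down.
R2C3 = 16 − 8 = 8 completes the 16 across.
R1C2 = 3 − 1 = 2 completes the 3 down.
R1C3 = 15 − 11 = 4 completes the 15 across.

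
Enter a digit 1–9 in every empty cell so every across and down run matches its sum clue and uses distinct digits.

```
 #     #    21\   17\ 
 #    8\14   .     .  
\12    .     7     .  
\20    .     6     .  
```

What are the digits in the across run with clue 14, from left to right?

8 6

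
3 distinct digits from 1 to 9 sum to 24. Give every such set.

3 distinct digits from 1–9 sum between 6 and 24.
Only one set works: {7,8,9}.

{7,8,9}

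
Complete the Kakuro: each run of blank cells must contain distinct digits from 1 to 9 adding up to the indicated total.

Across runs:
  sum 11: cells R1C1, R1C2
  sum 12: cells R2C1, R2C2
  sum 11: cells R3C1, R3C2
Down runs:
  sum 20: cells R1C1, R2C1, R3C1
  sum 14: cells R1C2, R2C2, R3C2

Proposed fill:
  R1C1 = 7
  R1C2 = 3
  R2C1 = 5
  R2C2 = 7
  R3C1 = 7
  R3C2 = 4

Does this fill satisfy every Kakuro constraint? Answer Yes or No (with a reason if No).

No — the down run R1C1–R3C1 sums to 19, not 20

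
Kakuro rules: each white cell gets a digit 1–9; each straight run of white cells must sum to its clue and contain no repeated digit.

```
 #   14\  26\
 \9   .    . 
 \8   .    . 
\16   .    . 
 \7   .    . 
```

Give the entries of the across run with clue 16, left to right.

16 in 2 cells must be {7,9}.
Only 7 fits R3C1 under both its across sum 16 and down sum 14.
R3C2 = 16 − 7 = 9 completes the 16 across.

7 9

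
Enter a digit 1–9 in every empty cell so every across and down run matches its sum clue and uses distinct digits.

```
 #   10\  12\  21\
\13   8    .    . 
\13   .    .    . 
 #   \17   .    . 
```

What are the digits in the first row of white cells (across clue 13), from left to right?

8, 1, 4

17 in 2 cells must be {8,9}.
Given what's placed, R1C3 must be 4 to fit the 13 across and 21 down.
R2C1 = 10 − 8 = 2 completes the 10 down.
Given what's placed, R2C3 must be 8 to fit the 13 across and 21 down.
R3C3 = 21 − 12 = 9 completes the 21 down.
R1C2 = 13 − 12 = 1 completes the 13 across.
R2C2 = 13 − 10 = 3 completes the 13 across.
R3C2 = 17 − 9 = 8 completes the 17 across.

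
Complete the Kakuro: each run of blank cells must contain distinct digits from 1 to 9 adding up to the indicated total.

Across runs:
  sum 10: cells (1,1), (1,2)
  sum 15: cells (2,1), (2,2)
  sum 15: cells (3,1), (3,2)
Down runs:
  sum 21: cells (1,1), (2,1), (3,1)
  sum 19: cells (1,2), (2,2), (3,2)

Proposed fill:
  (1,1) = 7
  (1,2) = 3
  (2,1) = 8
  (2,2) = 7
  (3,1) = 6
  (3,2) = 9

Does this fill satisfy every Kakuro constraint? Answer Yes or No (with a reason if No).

Yes

Across: 7+3=10; 8+7=15; 6+9=15. Down: 7+8+6=21; 3+7+9=19. No digit repeats within any run.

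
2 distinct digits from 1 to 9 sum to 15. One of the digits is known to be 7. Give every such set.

{7,8}

2 distinct digits from 1–9 sum between 3 and 17.
Keeping only sets containing 7.
Only one set works: {7,8}.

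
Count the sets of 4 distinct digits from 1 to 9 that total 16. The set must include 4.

4

4 distinct digits from 1–9 sum between 10 and 30.
Keeping only sets containing 4.
Enumerating: {1,2,4,9}, {1,3,4,8}, {1,4,5,6}, {2,3,4,7}.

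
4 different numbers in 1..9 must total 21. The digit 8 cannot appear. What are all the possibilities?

4 distinct digits from 1–9 sum between 10 and 30.
Dropping sets that contain 8.

{1,4,7,9}; {1,5,6,9}; {2,3,7,9}; {2,4,6,9}; {3,4,5,9}; {3,5,6,7}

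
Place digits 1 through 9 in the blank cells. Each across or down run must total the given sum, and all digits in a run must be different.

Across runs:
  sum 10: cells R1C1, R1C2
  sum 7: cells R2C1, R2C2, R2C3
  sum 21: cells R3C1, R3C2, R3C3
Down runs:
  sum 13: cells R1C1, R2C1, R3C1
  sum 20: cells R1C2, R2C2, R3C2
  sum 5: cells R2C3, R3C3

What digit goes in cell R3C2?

7 in 3 cells must be {1,2,4}.
Only 4 fits R2C2 under both its across sum 7 and down sum 20.
The 21 across and the 5 down share only 4, so R3C3 = 4.
R2C3 = 5 − 4 = 1 completes the 5 down.
R3C2 = 9: the only remaining digit allowed by both the 21 across and the 20 down.

9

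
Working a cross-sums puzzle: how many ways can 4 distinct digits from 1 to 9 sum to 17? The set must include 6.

4 distinct digits from 1–9 sum between 10 and 30.
Keeping only sets containing 6.
Enumerating: {1,2,6,8}, {1,3,6,7}, {2,4,5,6}.

3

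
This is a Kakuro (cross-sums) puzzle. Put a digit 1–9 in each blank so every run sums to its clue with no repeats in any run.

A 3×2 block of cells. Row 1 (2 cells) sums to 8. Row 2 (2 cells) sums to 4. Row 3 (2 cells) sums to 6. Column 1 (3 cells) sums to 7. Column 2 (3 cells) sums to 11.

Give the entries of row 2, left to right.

4 in 2 cells must be {1,3}; 7 in 3 cells must be {1,2,4}.
The 4 across and the 7 down share only 1, so (2,1) = 1.
(2,2) = 4 − 1 = 3 completes the 4 across.
Given what's placed, (1,1) must be 2 to fit the 8 across and 7 down.
(1,2) = 8 − 2 = 6 completes the 8 across.
(3,1) = 7 − 3 = 4 completes the 7 down.
(3,2) = 6 − 4 = 2 completes the 6 across.

1, 3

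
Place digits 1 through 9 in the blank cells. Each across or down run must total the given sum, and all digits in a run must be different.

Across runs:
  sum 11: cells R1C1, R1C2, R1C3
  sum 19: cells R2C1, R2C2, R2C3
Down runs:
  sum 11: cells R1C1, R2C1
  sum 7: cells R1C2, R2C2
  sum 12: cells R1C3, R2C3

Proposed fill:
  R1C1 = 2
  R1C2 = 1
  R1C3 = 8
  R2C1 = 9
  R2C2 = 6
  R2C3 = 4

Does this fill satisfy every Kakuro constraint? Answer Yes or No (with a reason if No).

Across: 2+1+8=11; 9+6+4=19. Down: 2+9=11; 1+6=7; 8+4=12. No digit repeats within any run.

Yes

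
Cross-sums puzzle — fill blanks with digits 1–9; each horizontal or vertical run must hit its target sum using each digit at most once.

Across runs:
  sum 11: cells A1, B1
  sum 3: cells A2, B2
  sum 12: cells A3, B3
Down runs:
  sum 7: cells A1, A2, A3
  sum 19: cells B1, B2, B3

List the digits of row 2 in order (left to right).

1, 2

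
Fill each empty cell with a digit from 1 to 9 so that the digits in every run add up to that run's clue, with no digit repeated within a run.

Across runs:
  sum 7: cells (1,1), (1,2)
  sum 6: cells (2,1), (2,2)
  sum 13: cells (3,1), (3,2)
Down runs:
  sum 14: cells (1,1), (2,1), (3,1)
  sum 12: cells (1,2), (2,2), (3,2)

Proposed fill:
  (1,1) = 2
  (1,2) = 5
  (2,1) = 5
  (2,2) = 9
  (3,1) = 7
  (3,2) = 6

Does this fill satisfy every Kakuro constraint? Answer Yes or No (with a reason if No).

No — the down run (1,2)–(3,2) sums to 20, not 12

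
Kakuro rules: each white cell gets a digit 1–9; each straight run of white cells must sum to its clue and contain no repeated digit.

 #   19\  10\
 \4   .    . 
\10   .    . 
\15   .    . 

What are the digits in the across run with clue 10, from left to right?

7 3

4 in 2 cells must be {1,3}.
The 4 across and the 19 down share only 3, so R1C1 = 3.
R1C2 = 4 − 3 = 1 completes the 4 across.
Nothing is forced directly, so branch on R2C1, whose candidates are 7 or 9. If R2C1 = 9: then R2C2 would have to be in {1} for the 10 across but in {2,3,4,5,6,7} for the 10 down — contradiction. So R2C1 = 7.
R2C2 = 10 − 7 = 3 completes the 10 across.
R3C1 = 19 − 10 = 9 completes the 19 down.
R3C2 = 15 − 9 = 6 completes the 15 across.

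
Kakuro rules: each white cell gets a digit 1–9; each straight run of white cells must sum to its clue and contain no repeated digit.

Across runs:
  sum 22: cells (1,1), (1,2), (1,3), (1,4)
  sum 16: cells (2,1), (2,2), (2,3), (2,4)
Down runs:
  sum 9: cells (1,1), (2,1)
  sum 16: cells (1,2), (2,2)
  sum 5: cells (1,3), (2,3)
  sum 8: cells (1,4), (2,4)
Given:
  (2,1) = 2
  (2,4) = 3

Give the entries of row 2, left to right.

16 in 2 cells must be {7,9}.
(1,1) = 9 − 2 = 7 completes the 9 down.
(1,2) = 9: the only remaining digit allowed by both the 22 across and the 16 down.
(1,4) = 8 − 3 = 5 completes the 8 down.
(2,2) = 16 − 9 = 7 completes the 16 down.
(2,3) = 16 − 12 = 4 completes the 16 across.
(1,3) = 22 − 21 = 1 completes the 22 across.

2 7 4 3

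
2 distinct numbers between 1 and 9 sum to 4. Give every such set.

{1,3}

2 distinct digits from 1–9 sum between 3 and 17.
Only one set works: {1,3}.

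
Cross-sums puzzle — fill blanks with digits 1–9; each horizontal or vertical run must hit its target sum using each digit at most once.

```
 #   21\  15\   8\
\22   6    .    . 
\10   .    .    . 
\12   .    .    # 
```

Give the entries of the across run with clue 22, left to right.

6 9 7

R1C3 = 7: the only remaining digit allowed by both the 22 across and the 8 down.
Given what's placed, R2C1 must be 7 to fit the 10 across and 21 down.
R2C3 = 8 − 7 = 1 completes the 8 down.
R3C1 = 21 − 13 = 8 completes the 21 down.
R3C2 = 12 − 8 = 4 completes the 12 across.
R1C2 = 22 − 13 = 9 completes the 22 across.
R2C2 = 10 − 8 = 2 completes the 10 across.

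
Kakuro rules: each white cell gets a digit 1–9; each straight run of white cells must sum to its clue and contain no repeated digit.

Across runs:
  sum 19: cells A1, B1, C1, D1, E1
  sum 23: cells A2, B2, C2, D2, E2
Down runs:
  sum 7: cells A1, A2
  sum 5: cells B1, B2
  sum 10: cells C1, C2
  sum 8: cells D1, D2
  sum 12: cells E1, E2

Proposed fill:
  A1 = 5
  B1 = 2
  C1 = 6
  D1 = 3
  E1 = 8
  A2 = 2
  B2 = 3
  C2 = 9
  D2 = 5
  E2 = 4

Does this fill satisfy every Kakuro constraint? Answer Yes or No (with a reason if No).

No — the across run A1–E1 sums to 24, not 19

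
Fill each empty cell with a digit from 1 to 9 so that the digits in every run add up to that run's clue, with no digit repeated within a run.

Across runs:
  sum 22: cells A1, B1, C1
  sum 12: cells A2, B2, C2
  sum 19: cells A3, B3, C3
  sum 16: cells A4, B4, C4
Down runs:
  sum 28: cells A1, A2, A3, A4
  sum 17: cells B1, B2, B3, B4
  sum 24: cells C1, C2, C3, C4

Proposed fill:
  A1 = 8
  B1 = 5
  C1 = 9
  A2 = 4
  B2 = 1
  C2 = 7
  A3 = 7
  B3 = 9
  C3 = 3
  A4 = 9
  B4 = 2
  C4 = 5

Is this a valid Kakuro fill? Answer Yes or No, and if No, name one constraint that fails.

Yes

Across: 8+5+9=22; 4+1+7=12; 7+9+3=19; 9+2+5=16. Down: 8+4+7+9=28; 5+1+9+2=17; 9+7+3+5=24. No digit repeats within any run.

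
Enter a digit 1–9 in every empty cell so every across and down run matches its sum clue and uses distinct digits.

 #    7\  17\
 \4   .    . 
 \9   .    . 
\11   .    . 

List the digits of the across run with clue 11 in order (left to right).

4 in 2 cells must be {1,3}; 7 in 3 cells must be {1,2,4}.
The 4 across and the 7 down share only 1, so R1C1 = 1.
R1C2 = 4 − 1 = 3 completes the 4 across.
Nothing is forced directly, so branch on R2C1, whose candidates are 2 or 4. If R2C1 = 2: then R2C2 would have to be in {7} for the 9 across but in {5,6,8,9} for the 17 down — contradiction. So R2C1 = 4.
R2C2 = 9 − 4 = 5 completes the 9 across.
R3C1 = 7 − 5 = 2 completes the 7 down.
R3C2 = 11 − 2 = 9 completes the 11 across.

2 9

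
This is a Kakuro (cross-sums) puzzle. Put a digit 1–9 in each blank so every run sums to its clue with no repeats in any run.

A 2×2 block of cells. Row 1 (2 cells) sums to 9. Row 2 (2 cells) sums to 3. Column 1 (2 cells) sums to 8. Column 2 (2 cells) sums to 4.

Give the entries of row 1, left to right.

3 in 2 cells must be {1,2}; 4 in 2 cells must be {1,3}.
The 3 across and the 4 down share only 1, so (2,2) = 1.
(1,2) = 4 − 1 = 3 completes the 4 down.
(2,1) = 3 − 1 = 2 completes the 3 across.
(1,1) = 9 − 3 = 6 completes the 9 across.

6 3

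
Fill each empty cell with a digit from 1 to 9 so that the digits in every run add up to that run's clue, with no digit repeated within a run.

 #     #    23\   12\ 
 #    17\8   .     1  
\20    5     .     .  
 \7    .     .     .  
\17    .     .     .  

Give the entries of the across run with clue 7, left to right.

7 in 3 cells must be {1,2,4}.
R1C2 = 8 − 1 = 7 completes the 8 across.
R2C3 = 6: the only remaining digit allowed by both the 20 across and the 12 down.
Given what's placed, R3C1 must be 4 to fit the 7 across and 17 down.
Given what's placed, R3C3 must be 2 to fit the 7 across and 12 down.
R4C1 = 17 − 9 = 8 completes the 17 down.
R4C3 = 12 − 9 = 3 completes the 12 down.
R2C2 = 20 − 11 = 9 completes the 20 across.
R3C2 = 7 − 6 = 1 completes the 7 across.

4 1 2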